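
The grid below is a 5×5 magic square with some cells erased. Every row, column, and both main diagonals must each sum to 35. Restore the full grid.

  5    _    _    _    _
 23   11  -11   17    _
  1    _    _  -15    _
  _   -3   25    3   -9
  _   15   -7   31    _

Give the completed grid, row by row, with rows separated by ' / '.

Using row 2: 23 + 11 + (-11) + 17 + ? → (2,5) = 35 − 40 = -5.
Row 4 must total 35; the given cells sum to 16, so (4,1) = 19.
Column 1 must total 35; the given cells sum to 48, so (5,1) = -13.
From column 4, 35 − (17 + (-15) + 3 + 31) gives (1,4) = -1.
From row 5, 35 − (-13 + 15 + (-7) + 31) gives (5,5) = 9.
Main diagonal needs 35; the known cells sum to 28, so (3,3) = 7.
Anti-diagonal: 17 + 7 + (-3) + (-13) + ? = 35, so (1,5) = 27.
The remaining cell in column 3 is (1,3) = 35 − 14 = 21.
Column 5: 27 + (-5) + (-9) + 9 + ? = 35, so (3,5) = 13.
Using row 1: 5 + 21 + (-1) + 27 + ? → (1,2) = 35 − 52 = -17.
Row 3 needs 35; the known cells sum to 6, so (3,2) = 29.

5 -17 21 -1 27 / 23 11 -11 17 -5 / 1 29 7 -15 13 / 19 -3 25 3 -9 / -13 15 -7 31 9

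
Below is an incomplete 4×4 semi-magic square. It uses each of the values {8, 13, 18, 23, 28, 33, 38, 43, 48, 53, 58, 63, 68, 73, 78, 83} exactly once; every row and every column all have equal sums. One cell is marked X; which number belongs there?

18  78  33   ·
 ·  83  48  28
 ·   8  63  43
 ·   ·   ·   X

The 16 entries sum to 728, so each line sums to 728/4 = 182.
Using row 1: 18 + 78 + 33 + ? → (1,4) = 182 − 129 = 53.
Row 2 must total 182; the given cells sum to 159, so (2,1) = 23.
Using row 3: 8 + 63 + 43 + ? → (3,1) = 182 − 114 = 68.
Column 1 needs 182; the known cells sum to 109, so (4,1) = 73.
Column 2: 78 + 83 + 8 + ? = 182, so (4,2) = 13.
Column 3 must total 182; the given cells sum to 144, so (4,3) = 38.
From column 4, 182 − (53 + 28 + 43) gives (4,4) = 58.

58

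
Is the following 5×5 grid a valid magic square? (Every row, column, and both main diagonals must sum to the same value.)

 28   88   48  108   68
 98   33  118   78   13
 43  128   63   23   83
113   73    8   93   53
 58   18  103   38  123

Row 1: 28 + 88 + 48 + 108 + 68 = 340.
Row 2: 98 + 33 + 118 + 78 + 13 = 340.
Row 3: 43 + 128 + 63 + 23 + 83 = 340.
Row 4: 113 + 73 + 8 + 93 + 53 = 340.
Row 5: 58 + 18 + 103 + 38 + 123 = 340.
Column 1: 28 + 98 + 43 + 113 + 58 = 340.
Column 2: 88 + 33 + 128 + 73 + 18 = 340.
Column 3: 48 + 118 + 63 + 8 + 103 = 340.
Column 4: 108 + 78 + 23 + 93 + 38 = 340.
Column 5: 68 + 13 + 83 + 53 + 123 = 340.
Main diagonal: 28 + 33 + 63 + 93 + 123 = 340.
Anti-diagonal: 68 + 78 + 63 + 73 + 58 = 340.
All lines sum to 340.

Yes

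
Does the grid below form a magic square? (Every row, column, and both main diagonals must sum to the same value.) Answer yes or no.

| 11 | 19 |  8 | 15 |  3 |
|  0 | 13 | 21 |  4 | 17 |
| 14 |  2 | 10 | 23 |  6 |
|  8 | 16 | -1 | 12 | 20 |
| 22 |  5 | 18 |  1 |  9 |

No — row 5 sums to 55 but column 3 sums to 56.

Row 1: 11 + 19 + 8 + 15 + 3 = 56.
Row 2: 0 + 13 + 21 + 4 + 17 = 55.
Row 3: 14 + 2 + 10 + 23 + 6 = 55.
Row 4: 8 + 16 + (-1) + 12 + 20 = 55.
Row 5: 22 + 5 + 18 + 1 + 9 = 55.
Column 1: 11 + 0 + 14 + 8 + 22 = 55.
Column 2: 19 + 13 + 2 + 16 + 5 = 55.
Column 3: 8 + 21 + 10 + (-1) + 18 = 56.
Column 4: 15 + 4 + 23 + 12 + 1 = 55.
Column 5: 3 + 17 + 6 + 20 + 9 = 55.
Main diagonal: 11 + 13 + 10 + 12 + 9 = 55.
Anti-diagonal: 3 + 4 + 10 + 16 + 22 = 55.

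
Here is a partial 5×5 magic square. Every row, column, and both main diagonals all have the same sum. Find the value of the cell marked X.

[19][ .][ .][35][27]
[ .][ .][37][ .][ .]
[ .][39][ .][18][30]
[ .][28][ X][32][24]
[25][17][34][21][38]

15

Row 5 is complete and sums to 135; that is the magic constant.
Using column 4: 35 + 18 + 32 + 21 + ? → (2,4) = 135 − 106 = 29.
Column 5: 27 + 30 + 24 + 38 + ? = 135, so (2,5) = 16.
Anti-diagonal must total 135; the given cells sum to 109, so (3,3) = 26.
The remaining cell in row 3 is (3,1) = 135 − 113 = 22.
Main diagonal: 19 + 26 + 32 + 38 + ? = 135, so (2,2) = 20.
From row 2, 135 − (20 + 37 + 29 + 16) gives (2,1) = 33.
Column 1: 19 + 33 + 22 + 25 + ? = 135, so (4,1) = 36.
Column 2 must total 135; the given cells sum to 104, so (1,2) = 31.
The remaining cell in row 1 is (1,3) = 135 − 112 = 23.
Row 4 must total 135; the given cells sum to 120, so (4,3) = 15.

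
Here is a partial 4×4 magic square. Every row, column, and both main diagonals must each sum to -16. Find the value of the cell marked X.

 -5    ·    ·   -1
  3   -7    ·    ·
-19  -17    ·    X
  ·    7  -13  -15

9

Row 4 needs -16; the known cells sum to -21, so (4,1) = 5.
Column 2: -7 + (-17) + 7 + ? = -16, so (1,2) = 1.
The remaining cell in main diagonal is (3,3) = -16 − (-27) = 11.
The remaining cell in anti-diagonal is (2,3) = -16 − (-13) = -3.
From row 1, -16 − (-5 + 1 + (-1)) gives (1,3) = -11.
Using row 2: 3 + (-7) + (-3) + ? → (2,4) = -16 − (-7) = -9.
Row 3 must total -16; the given cells sum to -25, so (3,4) = 9.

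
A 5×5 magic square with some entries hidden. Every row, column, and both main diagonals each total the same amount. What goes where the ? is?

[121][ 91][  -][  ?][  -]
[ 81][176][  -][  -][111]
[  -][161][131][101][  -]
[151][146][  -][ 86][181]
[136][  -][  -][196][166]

156

Main diagonal is complete and sums to 680; that is the magic constant.
Row 4 must total 680; the given cells sum to 564, so (4,3) = 116.
Column 1 must total 680; the given cells sum to 489, so (3,1) = 191.
Column 2: 91 + 176 + 161 + 146 + ? = 680, so (5,2) = 106.
Row 3: 191 + 161 + 131 + 101 + ? = 680, so (3,5) = 96.
Row 5: 136 + 106 + 196 + 166 + ? = 680, so (5,3) = 76.
Column 5: 111 + 96 + 181 + 166 + ? = 680, so (1,5) = 126.
Using anti-diagonal: 126 + 131 + 146 + 136 + ? → (2,4) = 680 − 539 = 141.
Row 2: 81 + 176 + 141 + 111 + ? = 680, so (2,3) = 171.
Column 3 must total 680; the given cells sum to 494, so (1,3) = 186.
Column 4 must total 680; the given cells sum to 524, so (1,4) = 156.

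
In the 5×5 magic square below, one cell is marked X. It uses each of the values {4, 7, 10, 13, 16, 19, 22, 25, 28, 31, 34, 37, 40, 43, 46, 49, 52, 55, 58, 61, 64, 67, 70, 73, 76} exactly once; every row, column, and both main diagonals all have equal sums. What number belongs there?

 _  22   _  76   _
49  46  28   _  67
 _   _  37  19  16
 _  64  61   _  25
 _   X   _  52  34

The 25 entries sum to 1000, so each line sums to 1000/5 = 200.
Using row 2: 49 + 46 + 28 + 67 + ? → (2,4) = 200 − 190 = 10.
Column 4 must total 200; the given cells sum to 157, so (4,4) = 43.
From column 5, 200 − (67 + 16 + 25 + 34) gives (1,5) = 58.
Main diagonal: 46 + 37 + 43 + 34 + ? = 200, so (1,1) = 40.
The remaining cell in anti-diagonal is (5,1) = 200 − 169 = 31.
The remaining cell in row 1 is (1,3) = 200 − 196 = 4.
Row 4 must total 200; the given cells sum to 193, so (4,1) = 7.
The remaining cell in column 1 is (3,1) = 200 − 127 = 73.
Column 3: 4 + 28 + 37 + 61 + ? = 200, so (5,3) = 70.
The remaining cell in row 3 is (3,2) = 200 − 145 = 55.
Using row 5: 31 + 70 + 52 + 34 + ? → (5,2) = 200 − 187 = 13.

13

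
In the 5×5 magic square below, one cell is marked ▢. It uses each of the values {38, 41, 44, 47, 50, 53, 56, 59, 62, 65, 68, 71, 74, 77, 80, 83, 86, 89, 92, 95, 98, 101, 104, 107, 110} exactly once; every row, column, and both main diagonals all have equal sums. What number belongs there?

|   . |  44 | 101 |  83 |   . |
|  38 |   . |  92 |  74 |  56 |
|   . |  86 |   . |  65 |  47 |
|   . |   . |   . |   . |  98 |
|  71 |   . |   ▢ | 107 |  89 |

The 25 entries sum to 1850, so each line sums to 1850/5 = 370.
Row 2 needs 370; the known cells sum to 260, so (2,2) = 110.
From column 4, 370 − (83 + 74 + 65 + 107) gives (4,4) = 41.
From column 5, 370 − (56 + 47 + 98 + 89) gives (1,5) = 80.
Row 1 needs 370; the known cells sum to 308, so (1,1) = 62.
Main diagonal needs 370; the known cells sum to 302, so (3,3) = 68.
Anti-diagonal: 80 + 74 + 68 + 71 + ? = 370, so (4,2) = 77.
Row 3 must total 370; the given cells sum to 266, so (3,1) = 104.
Column 1 needs 370; the known cells sum to 275, so (4,1) = 95.
The remaining cell in column 2 is (5,2) = 370 − 317 = 53.
Row 4 must total 370; the given cells sum to 311, so (4,3) = 59.
Using row 5: 71 + 53 + 107 + 89 + ? → (5,3) = 370 − 320 = 50.

50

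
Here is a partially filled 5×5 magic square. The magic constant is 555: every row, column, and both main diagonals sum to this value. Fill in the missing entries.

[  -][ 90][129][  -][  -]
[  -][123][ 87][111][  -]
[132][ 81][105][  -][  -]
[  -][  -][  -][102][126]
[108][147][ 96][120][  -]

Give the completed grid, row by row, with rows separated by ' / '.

141 90 129 78 117 / 99 123 87 111 135 / 132 81 105 144 93 / 75 114 138 102 126 / 108 147 96 120 84

From row 5, 555 − (108 + 147 + 96 + 120) gives (5,5) = 84.
Column 2 needs 555; the known cells sum to 441, so (4,2) = 114.
Using column 3: 129 + 87 + 105 + 96 + ? → (4,3) = 555 − 417 = 138.
Main diagonal: 123 + 105 + 102 + 84 + ? = 555, so (1,1) = 141.
Using anti-diagonal: 111 + 105 + 114 + 108 + ? → (1,5) = 555 − 438 = 117.
Row 1 must total 555; the given cells sum to 477, so (1,4) = 78.
Row 4 must total 555; the given cells sum to 480, so (4,1) = 75.
From column 1, 555 − (141 + 132 + 75 + 108) gives (2,1) = 99.
The remaining cell in column 4 is (3,4) = 555 − 411 = 144.
The remaining cell in row 2 is (2,5) = 555 − 420 = 135.
Using row 3: 132 + 81 + 105 + 144 + ? → (3,5) = 555 − 462 = 93.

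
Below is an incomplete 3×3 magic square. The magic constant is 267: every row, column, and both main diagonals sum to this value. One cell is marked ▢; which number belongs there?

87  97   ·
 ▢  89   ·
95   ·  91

The remaining cell in row 1 is (1,3) = 267 − 184 = 83.
Using row 3: 95 + 91 + ? → (3,2) = 267 − 186 = 81.
From column 1, 267 − (87 + 95) gives (2,1) = 85.

85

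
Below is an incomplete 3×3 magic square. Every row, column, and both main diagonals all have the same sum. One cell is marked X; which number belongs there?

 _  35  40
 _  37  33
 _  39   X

38

Column 2 is complete and sums to 111; that is the magic constant.
Row 1 needs 111; the known cells sum to 75, so (1,1) = 36.
Using row 2: 37 + 33 + ? → (2,1) = 111 − 70 = 41.
Using column 1: 36 + 41 + ? → (3,1) = 111 − 77 = 34.
The remaining cell in column 3 is (3,3) = 111 − 73 = 38.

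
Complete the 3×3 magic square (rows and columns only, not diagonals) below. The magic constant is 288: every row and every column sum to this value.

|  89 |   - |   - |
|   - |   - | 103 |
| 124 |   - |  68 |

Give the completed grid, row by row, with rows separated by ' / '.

From row 3, 288 − (124 + 68) gives (3,2) = 96.
The remaining cell in column 1 is (2,1) = 288 − 213 = 75.
From column 3, 288 − (103 + 68) gives (1,3) = 117.
Row 1: 89 + 117 + ? = 288, so (1,2) = 82.
Row 2: 75 + 103 + ? = 288, so (2,2) = 110.

89 82 117 / 75 110 103 / 124 96 68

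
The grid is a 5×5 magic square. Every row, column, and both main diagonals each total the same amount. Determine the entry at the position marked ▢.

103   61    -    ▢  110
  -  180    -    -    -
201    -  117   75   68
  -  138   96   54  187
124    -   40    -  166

Main diagonal is complete and sums to 620; that is the magic constant.
Row 3 needs 620; the known cells sum to 461, so (3,2) = 159.
Row 4 must total 620; the given cells sum to 475, so (4,1) = 145.
Column 1 needs 620; the known cells sum to 573, so (2,1) = 47.
The remaining cell in column 2 is (5,2) = 620 − 538 = 82.
Column 5 needs 620; the known cells sum to 531, so (2,5) = 89.
Anti-diagonal must total 620; the given cells sum to 489, so (2,4) = 131.
Row 2: 47 + 180 + 131 + 89 + ? = 620, so (2,3) = 173.
The remaining cell in row 5 is (5,4) = 620 − 412 = 208.
Using column 3: 173 + 117 + 96 + 40 + ? → (1,3) = 620 − 426 = 194.
Column 4: 131 + 75 + 54 + 208 + ? = 620, so (1,4) = 152.

152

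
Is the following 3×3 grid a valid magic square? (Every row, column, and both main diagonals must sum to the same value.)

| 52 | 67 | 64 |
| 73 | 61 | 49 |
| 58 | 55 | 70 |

Yes

Row 1: 52 + 67 + 64 = 183.
Row 2: 73 + 61 + 49 = 183.
Row 3: 58 + 55 + 70 = 183.
Column 1: 52 + 73 + 58 = 183.
Column 2: 67 + 61 + 55 = 183.
Column 3: 64 + 49 + 70 = 183.
Main diagonal: 52 + 61 + 70 = 183.
Anti-diagonal: 64 + 61 + 58 = 183.
All lines sum to 183.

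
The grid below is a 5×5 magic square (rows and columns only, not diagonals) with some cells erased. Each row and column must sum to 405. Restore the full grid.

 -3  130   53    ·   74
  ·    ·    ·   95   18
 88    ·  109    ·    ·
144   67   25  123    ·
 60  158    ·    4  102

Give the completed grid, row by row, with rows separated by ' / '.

Row 1 must total 405; the given cells sum to 254, so (1,4) = 151.
Using row 4: 144 + 67 + 25 + 123 + ? → (4,5) = 405 − 359 = 46.
Row 5: 60 + 158 + 4 + 102 + ? = 405, so (5,3) = 81.
Column 1: -3 + 88 + 144 + 60 + ? = 405, so (2,1) = 116.
Using column 3: 53 + 109 + 25 + 81 + ? → (2,3) = 405 − 268 = 137.
Column 4 needs 405; the known cells sum to 373, so (3,4) = 32.
Column 5 needs 405; the known cells sum to 240, so (3,5) = 165.
Row 2 needs 405; the known cells sum to 366, so (2,2) = 39.
Using row 3: 88 + 109 + 32 + 165 + ? → (3,2) = 405 − 394 = 11.

-3 130 53 151 74 / 116 39 137 95 18 / 88 11 109 32 165 / 144 67 25 123 46 / 60 158 81 4 102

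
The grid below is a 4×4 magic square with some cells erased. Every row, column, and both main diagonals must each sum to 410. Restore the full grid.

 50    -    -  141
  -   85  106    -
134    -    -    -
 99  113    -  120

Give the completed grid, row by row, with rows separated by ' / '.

50 148 71 141 / 127 85 106 92 / 134 64 155 57 / 99 113 78 120

The remaining cell in row 4 is (4,3) = 410 − 332 = 78.
From column 1, 410 − (50 + 134 + 99) gives (2,1) = 127.
From main diagonal, 410 − (50 + 85 + 120) gives (3,3) = 155.
Anti-diagonal needs 410; the known cells sum to 346, so (3,2) = 64.
Row 2 must total 410; the given cells sum to 318, so (2,4) = 92.
From row 3, 410 − (134 + 64 + 155) gives (3,4) = 57.
From column 2, 410 − (85 + 64 + 113) gives (1,2) = 148.
The remaining cell in column 3 is (1,3) = 410 − 339 = 71.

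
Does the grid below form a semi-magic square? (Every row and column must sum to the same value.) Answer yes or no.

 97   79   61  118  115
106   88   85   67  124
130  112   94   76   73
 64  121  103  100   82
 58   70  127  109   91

Row 1: 97 + 79 + 61 + 118 + 115 = 470.
Row 2: 106 + 88 + 85 + 67 + 124 = 470.
Row 3: 130 + 112 + 94 + 76 + 73 = 485.
Row 4: 64 + 121 + 103 + 100 + 82 = 470.
Row 5: 58 + 70 + 127 + 109 + 91 = 455.
Column 1: 97 + 106 + 130 + 64 + 58 = 455.
Column 2: 79 + 88 + 112 + 121 + 70 = 470.
Column 3: 61 + 85 + 94 + 103 + 127 = 470.
Column 4: 118 + 67 + 76 + 100 + 109 = 470.
Column 5: 115 + 124 + 73 + 82 + 91 = 485.

No — row 4 sums to 470 but column 5 sums to 485.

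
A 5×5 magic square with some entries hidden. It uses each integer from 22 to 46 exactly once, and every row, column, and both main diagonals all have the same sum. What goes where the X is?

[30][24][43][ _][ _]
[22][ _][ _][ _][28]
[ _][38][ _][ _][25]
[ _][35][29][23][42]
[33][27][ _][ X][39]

45

The entries are 22 through 46, which sum to 850, so each line sums to 850/5 = 170.
Row 4 must total 170; the given cells sum to 129, so (4,1) = 41.
The remaining cell in column 1 is (3,1) = 170 − 126 = 44.
Column 2: 24 + 38 + 35 + 27 + ? = 170, so (2,2) = 46.
The remaining cell in column 5 is (1,5) = 170 − 134 = 36.
Main diagonal must total 170; the given cells sum to 138, so (3,3) = 32.
Using anti-diagonal: 36 + 32 + 35 + 33 + ? → (2,4) = 170 − 136 = 34.
Row 1: 30 + 24 + 43 + 36 + ? = 170, so (1,4) = 37.
The remaining cell in row 2 is (2,3) = 170 − 130 = 40.
Row 3 needs 170; the known cells sum to 139, so (3,4) = 31.
From column 3, 170 − (43 + 40 + 32 + 29) gives (5,3) = 26.
The remaining cell in column 4 is (5,4) = 170 − 125 = 45.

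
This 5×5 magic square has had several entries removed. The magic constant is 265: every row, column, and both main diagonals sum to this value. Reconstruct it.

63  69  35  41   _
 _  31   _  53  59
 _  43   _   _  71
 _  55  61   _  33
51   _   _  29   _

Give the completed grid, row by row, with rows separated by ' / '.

The remaining cell in row 1 is (1,5) = 265 − 208 = 57.
Using column 2: 69 + 31 + 43 + 55 + ? → (5,2) = 265 − 198 = 67.
Using column 5: 57 + 59 + 71 + 33 + ? → (5,5) = 265 − 220 = 45.
Using anti-diagonal: 57 + 53 + 55 + 51 + ? → (3,3) = 265 − 216 = 49.
Using row 5: 51 + 67 + 29 + 45 + ? → (5,3) = 265 − 192 = 73.
The remaining cell in column 3 is (2,3) = 265 − 218 = 47.
Main diagonal needs 265; the known cells sum to 188, so (4,4) = 77.
Row 2: 31 + 47 + 53 + 59 + ? = 265, so (2,1) = 75.
Row 4 needs 265; the known cells sum to 226, so (4,1) = 39.
Column 1 needs 265; the known cells sum to 228, so (3,1) = 37.
Column 4 needs 265; the known cells sum to 200, so (3,4) = 65.

63 69 35 41 57 / 75 31 47 53 59 / 37 43 49 65 71 / 39 55 61 77 33 / 51 67 73 29 45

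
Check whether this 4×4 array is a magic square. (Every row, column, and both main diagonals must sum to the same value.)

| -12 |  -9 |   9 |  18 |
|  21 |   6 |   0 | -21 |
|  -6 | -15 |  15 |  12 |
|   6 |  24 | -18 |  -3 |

Row 1: -12 + (-9) + 9 + 18 = 6.
Row 2: 21 + 6 + 0 + (-21) = 6.
Row 3: -6 + (-15) + 15 + 12 = 6.
Row 4: 6 + 24 + (-18) + (-3) = 9.
Column 1: -12 + 21 + (-6) + 6 = 9.
Column 2: -9 + 6 + (-15) + 24 = 6.
Column 3: 9 + 0 + 15 + (-18) = 6.
Column 4: 18 + (-21) + 12 + (-3) = 6.
Main diagonal: -12 + 6 + 15 + (-3) = 6.
Anti-diagonal: 18 + 0 + (-15) + 6 = 9.

No — row 3 sums to 6 but column 1 sums to 9.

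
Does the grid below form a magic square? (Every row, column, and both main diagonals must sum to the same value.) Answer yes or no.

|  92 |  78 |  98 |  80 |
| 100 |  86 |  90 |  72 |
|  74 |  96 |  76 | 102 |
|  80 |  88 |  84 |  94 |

Row 1: 92 + 78 + 98 + 80 = 348.
Row 2: 100 + 86 + 90 + 72 = 348.
Row 3: 74 + 96 + 76 + 102 = 348.
Row 4: 80 + 88 + 84 + 94 = 346.
Column 1: 92 + 100 + 74 + 80 = 346.
Column 2: 78 + 86 + 96 + 88 = 348.
Column 3: 98 + 90 + 76 + 84 = 348.
Column 4: 80 + 72 + 102 + 94 = 348.
Main diagonal: 92 + 86 + 76 + 94 = 348.
Anti-diagonal: 80 + 90 + 96 + 80 = 346.

No — main diagonal sums to 348 but column 1 sums to 346.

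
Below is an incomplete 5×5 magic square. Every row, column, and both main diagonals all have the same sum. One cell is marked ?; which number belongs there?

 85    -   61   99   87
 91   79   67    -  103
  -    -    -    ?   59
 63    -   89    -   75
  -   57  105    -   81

Column 5 is complete and sums to 405; that is the magic constant.
Using row 1: 85 + 61 + 99 + 87 + ? → (1,2) = 405 − 332 = 73.
From row 2, 405 − (91 + 79 + 67 + 103) gives (2,4) = 65.
From column 3, 405 − (61 + 67 + 89 + 105) gives (3,3) = 83.
Using main diagonal: 85 + 79 + 83 + 81 + ? → (4,4) = 405 − 328 = 77.
The remaining cell in row 4 is (4,2) = 405 − 304 = 101.
Using column 2: 73 + 79 + 101 + 57 + ? → (3,2) = 405 − 310 = 95.
Anti-diagonal needs 405; the known cells sum to 336, so (5,1) = 69.
From row 5, 405 − (69 + 57 + 105 + 81) gives (5,4) = 93.
Column 1 must total 405; the given cells sum to 308, so (3,1) = 97.
Column 4 needs 405; the known cells sum to 334, so (3,4) = 71.

71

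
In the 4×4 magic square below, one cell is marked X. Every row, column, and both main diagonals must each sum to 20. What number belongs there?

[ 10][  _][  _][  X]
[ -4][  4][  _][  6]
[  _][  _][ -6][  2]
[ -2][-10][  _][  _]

0

Row 2 needs 20; the known cells sum to 6, so (2,3) = 14.
The remaining cell in column 1 is (3,1) = 20 − 4 = 16.
Main diagonal: 10 + 4 + (-6) + ? = 20, so (4,4) = 12.
The remaining cell in row 3 is (3,2) = 20 − 12 = 8.
Row 4 must total 20; the given cells sum to 0, so (4,3) = 20.
The remaining cell in column 2 is (1,2) = 20 − 2 = 18.
From column 3, 20 − (14 + (-6) + 20) gives (1,3) = -8.
Column 4: 6 + 2 + 12 + ? = 20, so (1,4) = 0.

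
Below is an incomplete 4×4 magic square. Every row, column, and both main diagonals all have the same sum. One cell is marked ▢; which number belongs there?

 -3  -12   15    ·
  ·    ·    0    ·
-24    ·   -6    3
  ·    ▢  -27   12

6

Column 3 is complete and sums to -18; that is the magic constant.
Row 1: -3 + (-12) + 15 + ? = -18, so (1,4) = -18.
From row 3, -18 − (-24 + (-6) + 3) gives (3,2) = 9.
The remaining cell in column 4 is (2,4) = -18 − (-3) = -15.
The remaining cell in main diagonal is (2,2) = -18 − 3 = -21.
Anti-diagonal needs -18; the known cells sum to -9, so (4,1) = -9.
Row 2 must total -18; the given cells sum to -36, so (2,1) = 18.
From row 4, -18 − (-9 + (-27) + 12) gives (4,2) = 6.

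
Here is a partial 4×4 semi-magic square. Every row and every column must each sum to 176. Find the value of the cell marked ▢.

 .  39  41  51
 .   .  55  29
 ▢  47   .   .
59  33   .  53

37

Row 1 must total 176; the given cells sum to 131, so (1,1) = 45.
Row 4 needs 176; the known cells sum to 145, so (4,3) = 31.
From column 2, 176 − (39 + 47 + 33) gives (2,2) = 57.
The remaining cell in column 3 is (3,3) = 176 − 127 = 49.
Using column 4: 51 + 29 + 53 + ? → (3,4) = 176 − 133 = 43.
The remaining cell in row 2 is (2,1) = 176 − 141 = 35.
Row 3 must total 176; the given cells sum to 139, so (3,1) = 37.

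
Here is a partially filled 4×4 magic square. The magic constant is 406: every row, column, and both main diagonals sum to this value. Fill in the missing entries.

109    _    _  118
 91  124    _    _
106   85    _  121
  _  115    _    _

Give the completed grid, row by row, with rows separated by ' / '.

109 82 97 118 / 91 124 103 88 / 106 85 94 121 / 100 115 112 79

Row 3: 106 + 85 + 121 + ? = 406, so (3,3) = 94.
From column 1, 406 − (109 + 91 + 106) gives (4,1) = 100.
Using column 2: 124 + 85 + 115 + ? → (1,2) = 406 − 324 = 82.
Using main diagonal: 109 + 124 + 94 + ? → (4,4) = 406 − 327 = 79.
From anti-diagonal, 406 − (118 + 85 + 100) gives (2,3) = 103.
From row 1, 406 − (109 + 82 + 118) gives (1,3) = 97.
Row 2: 91 + 124 + 103 + ? = 406, so (2,4) = 88.
Row 4 needs 406; the known cells sum to 294, so (4,3) = 112.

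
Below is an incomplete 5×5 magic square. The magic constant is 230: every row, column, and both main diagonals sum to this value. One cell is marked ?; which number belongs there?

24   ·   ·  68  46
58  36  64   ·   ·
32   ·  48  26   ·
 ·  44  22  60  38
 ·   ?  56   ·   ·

From row 4, 230 − (44 + 22 + 60 + 38) gives (4,1) = 66.
Column 1: 24 + 58 + 32 + 66 + ? = 230, so (5,1) = 50.
Using column 3: 64 + 48 + 22 + 56 + ? → (1,3) = 230 − 190 = 40.
Using main diagonal: 24 + 36 + 48 + 60 + ? → (5,5) = 230 − 168 = 62.
Anti-diagonal: 46 + 48 + 44 + 50 + ? = 230, so (2,4) = 42.
Using row 1: 24 + 40 + 68 + 46 + ? → (1,2) = 230 − 178 = 52.
Row 2: 58 + 36 + 64 + 42 + ? = 230, so (2,5) = 30.
Column 4 needs 230; the known cells sum to 196, so (5,4) = 34.
Column 5 must total 230; the given cells sum to 176, so (3,5) = 54.
Row 3 must total 230; the given cells sum to 160, so (3,2) = 70.
Row 5 needs 230; the known cells sum to 202, so (5,2) = 28.

28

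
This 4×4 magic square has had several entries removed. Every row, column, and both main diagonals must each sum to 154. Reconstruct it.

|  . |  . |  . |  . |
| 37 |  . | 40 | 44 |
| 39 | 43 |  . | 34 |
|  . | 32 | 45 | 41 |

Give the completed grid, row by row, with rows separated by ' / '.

Row 2 must total 154; the given cells sum to 121, so (2,2) = 33.
Row 3: 39 + 43 + 34 + ? = 154, so (3,3) = 38.
Using row 4: 32 + 45 + 41 + ? → (4,1) = 154 − 118 = 36.
Column 1 needs 154; the known cells sum to 112, so (1,1) = 42.
The remaining cell in column 2 is (1,2) = 154 − 108 = 46.
Using column 3: 40 + 38 + 45 + ? → (1,3) = 154 − 123 = 31.
Column 4 must total 154; the given cells sum to 119, so (1,4) = 35.

42 46 31 35 / 37 33 40 44 / 39 43 38 34 / 36 32 45 41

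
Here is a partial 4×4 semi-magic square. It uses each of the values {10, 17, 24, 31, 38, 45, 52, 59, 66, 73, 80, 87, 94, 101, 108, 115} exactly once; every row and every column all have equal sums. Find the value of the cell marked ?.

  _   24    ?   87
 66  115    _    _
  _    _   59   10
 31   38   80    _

94

The 16 entries sum to 1000, so each line sums to 1000/4 = 250.
The remaining cell in row 4 is (4,4) = 250 − 149 = 101.
Column 2 must total 250; the given cells sum to 177, so (3,2) = 73.
Using column 4: 87 + 10 + 101 + ? → (2,4) = 250 − 198 = 52.
Row 2: 66 + 115 + 52 + ? = 250, so (2,3) = 17.
Using row 3: 73 + 59 + 10 + ? → (3,1) = 250 − 142 = 108.
Column 1: 66 + 108 + 31 + ? = 250, so (1,1) = 45.
The remaining cell in column 3 is (1,3) = 250 − 156 = 94.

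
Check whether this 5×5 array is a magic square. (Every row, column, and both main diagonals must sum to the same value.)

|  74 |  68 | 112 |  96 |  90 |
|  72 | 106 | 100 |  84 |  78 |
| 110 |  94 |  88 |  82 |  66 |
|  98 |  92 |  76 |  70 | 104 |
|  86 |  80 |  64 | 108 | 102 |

Yes

Row 1: 74 + 68 + 112 + 96 + 90 = 440.
Row 2: 72 + 106 + 100 + 84 + 78 = 440.
Row 3: 110 + 94 + 88 + 82 + 66 = 440.
Row 4: 98 + 92 + 76 + 70 + 104 = 440.
Row 5: 86 + 80 + 64 + 108 + 102 = 440.
Column 1: 74 + 72 + 110 + 98 + 86 = 440.
Column 2: 68 + 106 + 94 + 92 + 80 = 440.
Column 3: 112 + 100 + 88 + 76 + 64 = 440.
Column 4: 96 + 84 + 82 + 70 + 108 = 440.
Column 5: 90 + 78 + 66 + 104 + 102 = 440.
Main diagonal: 74 + 106 + 88 + 70 + 102 = 440.
Anti-diagonal: 90 + 84 + 88 + 92 + 86 = 440.
All lines sum to 440.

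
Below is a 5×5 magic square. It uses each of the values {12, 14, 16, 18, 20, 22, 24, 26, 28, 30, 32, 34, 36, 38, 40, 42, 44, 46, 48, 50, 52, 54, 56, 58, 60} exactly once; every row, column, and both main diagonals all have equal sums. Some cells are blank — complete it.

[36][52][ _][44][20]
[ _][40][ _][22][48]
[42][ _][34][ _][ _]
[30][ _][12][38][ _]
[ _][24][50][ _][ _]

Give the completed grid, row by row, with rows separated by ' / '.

The 25 entries sum to 900, so each line sums to 900/5 = 180.
Row 1 must total 180; the given cells sum to 152, so (1,3) = 28.
Column 3 needs 180; the known cells sum to 124, so (2,3) = 56.
Main diagonal must total 180; the given cells sum to 148, so (5,5) = 32.
Row 2: 40 + 56 + 22 + 48 + ? = 180, so (2,1) = 14.
From column 1, 180 − (36 + 14 + 42 + 30) gives (5,1) = 58.
The remaining cell in anti-diagonal is (4,2) = 180 − 134 = 46.
Row 4: 30 + 46 + 12 + 38 + ? = 180, so (4,5) = 54.
The remaining cell in row 5 is (5,4) = 180 − 164 = 16.
The remaining cell in column 2 is (3,2) = 180 − 162 = 18.
From column 4, 180 − (44 + 22 + 38 + 16) gives (3,4) = 60.
Column 5: 20 + 48 + 54 + 32 + ? = 180, so (3,5) = 26.

36 52 28 44 20 / 14 40 56 22 48 / 42 18 34 60 26 / 30 46 12 38 54 / 58 24 50 16 32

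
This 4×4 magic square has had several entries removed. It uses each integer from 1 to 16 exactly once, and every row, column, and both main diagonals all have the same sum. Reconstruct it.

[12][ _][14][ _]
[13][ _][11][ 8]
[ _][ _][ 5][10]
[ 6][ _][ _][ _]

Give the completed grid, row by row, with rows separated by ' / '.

The entries are 1 through 16, which sum to 136, so each line sums to 136/4 = 34.
Row 2: 13 + 11 + 8 + ? = 34, so (2,2) = 2.
From column 1, 34 − (12 + 13 + 6) gives (3,1) = 3.
From column 3, 34 − (14 + 11 + 5) gives (4,3) = 4.
From main diagonal, 34 − (12 + 2 + 5) gives (4,4) = 15.
From row 3, 34 − (3 + 5 + 10) gives (3,2) = 16.
Using row 4: 6 + 4 + 15 + ? → (4,2) = 34 − 25 = 9.
Column 2 must total 34; the given cells sum to 27, so (1,2) = 7.
Column 4: 8 + 10 + 15 + ? = 34, so (1,4) = 1.

12 7 14 1 / 13 2 11 8 / 3 16 5 10 / 6 9 4 15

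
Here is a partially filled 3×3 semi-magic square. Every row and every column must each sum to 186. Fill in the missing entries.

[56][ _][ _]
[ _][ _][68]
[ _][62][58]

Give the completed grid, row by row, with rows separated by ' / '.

Row 3 needs 186; the known cells sum to 120, so (3,1) = 66.
Using column 1: 56 + 66 + ? → (2,1) = 186 − 122 = 64.
From column 3, 186 − (68 + 58) gives (1,3) = 60.
From row 1, 186 − (56 + 60) gives (1,2) = 70.
Row 2 must total 186; the given cells sum to 132, so (2,2) = 54.

56 70 60 / 64 54 68 / 66 62 58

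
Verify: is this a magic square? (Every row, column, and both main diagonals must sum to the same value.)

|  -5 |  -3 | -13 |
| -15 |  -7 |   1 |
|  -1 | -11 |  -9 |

Yes

Row 1: -5 + (-3) + (-13) = -21.
Row 2: -15 + (-7) + 1 = -21.
Row 3: -1 + (-11) + (-9) = -21.
Column 1: -5 + (-15) + (-1) = -21.
Column 2: -3 + (-7) + (-11) = -21.
Column 3: -13 + 1 + (-9) = -21.
Main diagonal: -5 + (-7) + (-9) = -21.
Anti-diagonal: -13 + (-7) + (-1) = -21.
All lines sum to -21.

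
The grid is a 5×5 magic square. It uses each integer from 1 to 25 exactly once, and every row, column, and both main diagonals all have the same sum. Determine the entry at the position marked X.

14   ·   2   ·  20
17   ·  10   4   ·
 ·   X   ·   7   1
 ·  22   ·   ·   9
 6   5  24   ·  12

19

The entries are 1 through 25, which sum to 325, so each line sums to 325/5 = 65.
From row 5, 65 − (6 + 5 + 24 + 12) gives (5,4) = 18.
The remaining cell in column 5 is (2,5) = 65 − 42 = 23.
Anti-diagonal needs 65; the known cells sum to 52, so (3,3) = 13.
Row 2 needs 65; the known cells sum to 54, so (2,2) = 11.
Column 3 must total 65; the given cells sum to 49, so (4,3) = 16.
From main diagonal, 65 − (14 + 11 + 13 + 12) gives (4,4) = 15.
Row 4 needs 65; the known cells sum to 62, so (4,1) = 3.
Using column 1: 14 + 17 + 3 + 6 + ? → (3,1) = 65 − 40 = 25.
Column 4 needs 65; the known cells sum to 44, so (1,4) = 21.
Row 1: 14 + 2 + 21 + 20 + ? = 65, so (1,2) = 8.
Using row 3: 25 + 13 + 7 + 1 + ? → (3,2) = 65 − 46 = 19.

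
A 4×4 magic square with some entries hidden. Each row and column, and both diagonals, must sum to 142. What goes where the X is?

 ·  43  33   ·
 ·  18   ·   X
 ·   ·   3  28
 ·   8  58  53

63

From row 4, 142 − (8 + 58 + 53) gives (4,1) = 23.
Column 2 must total 142; the given cells sum to 69, so (3,2) = 73.
From column 3, 142 − (33 + 3 + 58) gives (2,3) = 48.
Main diagonal needs 142; the known cells sum to 74, so (1,1) = 68.
Anti-diagonal must total 142; the given cells sum to 144, so (1,4) = -2.
The remaining cell in row 3 is (3,1) = 142 − 104 = 38.
Column 1 needs 142; the known cells sum to 129, so (2,1) = 13.
From column 4, 142 − (-2 + 28 + 53) gives (2,4) = 63.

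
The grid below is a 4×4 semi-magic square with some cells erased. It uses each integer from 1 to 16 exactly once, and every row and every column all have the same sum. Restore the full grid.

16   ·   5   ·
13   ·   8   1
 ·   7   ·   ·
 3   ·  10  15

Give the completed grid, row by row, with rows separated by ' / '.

The entries are 1 through 16, which sum to 136, so each line sums to 136/4 = 34.
Row 2 needs 34; the known cells sum to 22, so (2,2) = 12.
Row 4 needs 34; the known cells sum to 28, so (4,2) = 6.
Using column 1: 16 + 13 + 3 + ? → (3,1) = 34 − 32 = 2.
From column 2, 34 − (12 + 7 + 6) gives (1,2) = 9.
Column 3: 5 + 8 + 10 + ? = 34, so (3,3) = 11.
Row 1 needs 34; the known cells sum to 30, so (1,4) = 4.
The remaining cell in row 3 is (3,4) = 34 − 20 = 14.

16 9 5 4 / 13 12 8 1 / 2 7 11 14 / 3 6 10 15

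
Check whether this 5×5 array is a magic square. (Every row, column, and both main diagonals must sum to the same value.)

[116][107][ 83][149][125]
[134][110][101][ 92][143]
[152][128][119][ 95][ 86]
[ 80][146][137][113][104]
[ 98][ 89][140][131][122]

Row 1: 116 + 107 + 83 + 149 + 125 = 580.
Row 2: 134 + 110 + 101 + 92 + 143 = 580.
Row 3: 152 + 128 + 119 + 95 + 86 = 580.
Row 4: 80 + 146 + 137 + 113 + 104 = 580.
Row 5: 98 + 89 + 140 + 131 + 122 = 580.
Column 1: 116 + 134 + 152 + 80 + 98 = 580.
Column 2: 107 + 110 + 128 + 146 + 89 = 580.
Column 3: 83 + 101 + 119 + 137 + 140 = 580.
Column 4: 149 + 92 + 95 + 113 + 131 = 580.
Column 5: 125 + 143 + 86 + 104 + 122 = 580.
Main diagonal: 116 + 110 + 119 + 113 + 122 = 580.
Anti-diagonal: 125 + 92 + 119 + 146 + 98 = 580.
All lines sum to 580.

Yes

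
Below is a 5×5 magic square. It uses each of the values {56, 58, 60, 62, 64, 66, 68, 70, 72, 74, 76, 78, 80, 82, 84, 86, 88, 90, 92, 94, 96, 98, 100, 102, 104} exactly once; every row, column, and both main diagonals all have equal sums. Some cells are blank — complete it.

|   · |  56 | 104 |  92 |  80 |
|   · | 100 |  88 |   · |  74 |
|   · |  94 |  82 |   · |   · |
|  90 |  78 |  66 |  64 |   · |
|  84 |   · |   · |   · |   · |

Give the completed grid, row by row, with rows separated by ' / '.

The 25 entries sum to 2000, so each line sums to 2000/5 = 400.
From row 1, 400 − (56 + 104 + 92 + 80) gives (1,1) = 68.
From row 4, 400 − (90 + 78 + 66 + 64) gives (4,5) = 102.
Column 2 must total 400; the given cells sum to 328, so (5,2) = 72.
From column 3, 400 − (104 + 88 + 82 + 66) gives (5,3) = 60.
Main diagonal needs 400; the known cells sum to 314, so (5,5) = 86.
Anti-diagonal needs 400; the known cells sum to 324, so (2,4) = 76.
Row 2 must total 400; the given cells sum to 338, so (2,1) = 62.
Row 5: 84 + 72 + 60 + 86 + ? = 400, so (5,4) = 98.
Using column 1: 68 + 62 + 90 + 84 + ? → (3,1) = 400 − 304 = 96.
Column 4: 92 + 76 + 64 + 98 + ? = 400, so (3,4) = 70.
Column 5: 80 + 74 + 102 + 86 + ? = 400, so (3,5) = 58.

68 56 104 92 80 / 62 100 88 76 74 / 96 94 82 70 58 / 90 78 66 64 102 / 84 72 60 98 86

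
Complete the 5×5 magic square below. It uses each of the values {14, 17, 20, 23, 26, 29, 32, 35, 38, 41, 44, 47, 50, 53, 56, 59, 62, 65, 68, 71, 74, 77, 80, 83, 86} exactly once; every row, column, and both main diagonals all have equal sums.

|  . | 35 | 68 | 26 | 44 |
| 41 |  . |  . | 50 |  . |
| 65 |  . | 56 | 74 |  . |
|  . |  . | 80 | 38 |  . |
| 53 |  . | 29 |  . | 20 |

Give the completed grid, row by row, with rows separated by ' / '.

77 35 68 26 44 / 41 59 17 50 83 / 65 23 56 74 32 / 14 47 80 38 71 / 53 86 29 62 20

The 25 entries sum to 1250, so each line sums to 1250/5 = 250.
Row 1: 35 + 68 + 26 + 44 + ? = 250, so (1,1) = 77.
The remaining cell in column 1 is (4,1) = 250 − 236 = 14.
Column 3 needs 250; the known cells sum to 233, so (2,3) = 17.
Column 4 must total 250; the given cells sum to 188, so (5,4) = 62.
From main diagonal, 250 − (77 + 56 + 38 + 20) gives (2,2) = 59.
Anti-diagonal must total 250; the given cells sum to 203, so (4,2) = 47.
Row 2: 41 + 59 + 17 + 50 + ? = 250, so (2,5) = 83.
Row 4 needs 250; the known cells sum to 179, so (4,5) = 71.
Row 5 needs 250; the known cells sum to 164, so (5,2) = 86.
From column 2, 250 − (35 + 59 + 47 + 86) gives (3,2) = 23.
From column 5, 250 − (44 + 83 + 71 + 20) gives (3,5) = 32.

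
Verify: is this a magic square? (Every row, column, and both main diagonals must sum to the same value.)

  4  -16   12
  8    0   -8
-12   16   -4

Row 1: 4 + (-16) + 12 = 0.
Row 2: 8 + 0 + (-8) = 0.
Row 3: -12 + 16 + (-4) = 0.
Column 1: 4 + 8 + (-12) = 0.
Column 2: -16 + 0 + 16 = 0.
Column 3: 12 + (-8) + (-4) = 0.
Main diagonal: 4 + 0 + (-4) = 0.
Anti-diagonal: 12 + 0 + (-12) = 0.
All lines sum to 0.

Yes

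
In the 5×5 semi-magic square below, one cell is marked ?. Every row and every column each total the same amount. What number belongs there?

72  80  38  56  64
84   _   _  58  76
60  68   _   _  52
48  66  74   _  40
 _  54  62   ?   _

Row 1 is complete and sums to 310; that is the magic constant.
Row 4 must total 310; the given cells sum to 228, so (4,4) = 82.
Column 1: 72 + 84 + 60 + 48 + ? = 310, so (5,1) = 46.
The remaining cell in column 2 is (2,2) = 310 − 268 = 42.
Column 5 must total 310; the given cells sum to 232, so (5,5) = 78.
Row 2: 84 + 42 + 58 + 76 + ? = 310, so (2,3) = 50.
Using row 5: 46 + 54 + 62 + 78 + ? → (5,4) = 310 − 240 = 70.

70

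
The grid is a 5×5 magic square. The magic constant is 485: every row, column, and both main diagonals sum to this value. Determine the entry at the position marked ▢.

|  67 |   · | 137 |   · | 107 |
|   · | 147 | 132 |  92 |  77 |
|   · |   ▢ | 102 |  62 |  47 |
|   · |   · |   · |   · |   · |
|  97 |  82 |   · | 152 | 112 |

117

From row 2, 485 − (147 + 132 + 92 + 77) gives (2,1) = 37.
Row 5 needs 485; the known cells sum to 443, so (5,3) = 42.
From column 3, 485 − (137 + 132 + 102 + 42) gives (4,3) = 72.
Column 5 needs 485; the known cells sum to 343, so (4,5) = 142.
Main diagonal must total 485; the given cells sum to 428, so (4,4) = 57.
Anti-diagonal needs 485; the known cells sum to 398, so (4,2) = 87.
The remaining cell in row 4 is (4,1) = 485 − 358 = 127.
Using column 1: 67 + 37 + 127 + 97 + ? → (3,1) = 485 − 328 = 157.
The remaining cell in column 4 is (1,4) = 485 − 363 = 122.
The remaining cell in row 1 is (1,2) = 485 − 433 = 52.
From row 3, 485 − (157 + 102 + 62 + 47) gives (3,2) = 117.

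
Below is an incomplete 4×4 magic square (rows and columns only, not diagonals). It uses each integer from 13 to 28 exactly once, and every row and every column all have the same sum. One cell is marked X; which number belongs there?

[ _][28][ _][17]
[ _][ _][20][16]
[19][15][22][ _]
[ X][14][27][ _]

The entries are 13 through 28, which sum to 328, so each line sums to 328/4 = 82.
From row 3, 82 − (19 + 15 + 22) gives (3,4) = 26.
From column 2, 82 − (28 + 15 + 14) gives (2,2) = 25.
Using column 3: 20 + 22 + 27 + ? → (1,3) = 82 − 69 = 13.
Column 4 must total 82; the given cells sum to 59, so (4,4) = 23.
Row 1 must total 82; the given cells sum to 58, so (1,1) = 24.
Row 2 must total 82; the given cells sum to 61, so (2,1) = 21.
Using row 4: 14 + 27 + 23 + ? → (4,1) = 82 − 64 = 18.

18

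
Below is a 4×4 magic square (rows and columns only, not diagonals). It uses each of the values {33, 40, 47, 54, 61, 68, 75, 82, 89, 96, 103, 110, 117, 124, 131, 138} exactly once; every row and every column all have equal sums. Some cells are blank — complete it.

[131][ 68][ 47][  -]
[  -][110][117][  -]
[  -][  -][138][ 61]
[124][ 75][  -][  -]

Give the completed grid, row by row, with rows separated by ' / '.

The 16 entries sum to 1368, so each line sums to 1368/4 = 342.
From row 1, 342 − (131 + 68 + 47) gives (1,4) = 96.
The remaining cell in column 2 is (3,2) = 342 − 253 = 89.
The remaining cell in column 3 is (4,3) = 342 − 302 = 40.
Row 3 must total 342; the given cells sum to 288, so (3,1) = 54.
Row 4: 124 + 75 + 40 + ? = 342, so (4,4) = 103.
Using column 1: 131 + 54 + 124 + ? → (2,1) = 342 − 309 = 33.
Column 4 must total 342; the given cells sum to 260, so (2,4) = 82.

131 68 47 96 / 33 110 117 82 / 54 89 138 61 / 124 75 40 103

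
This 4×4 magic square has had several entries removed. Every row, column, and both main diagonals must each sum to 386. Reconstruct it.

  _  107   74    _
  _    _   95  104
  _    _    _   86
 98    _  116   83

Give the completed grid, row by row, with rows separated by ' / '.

Row 4: 98 + 116 + 83 + ? = 386, so (4,2) = 89.
The remaining cell in column 3 is (3,3) = 386 − 285 = 101.
From column 4, 386 − (104 + 86 + 83) gives (1,4) = 113.
From anti-diagonal, 386 − (113 + 95 + 98) gives (3,2) = 80.
The remaining cell in row 1 is (1,1) = 386 − 294 = 92.
The remaining cell in row 3 is (3,1) = 386 − 267 = 119.
Column 1: 92 + 119 + 98 + ? = 386, so (2,1) = 77.
Column 2 must total 386; the given cells sum to 276, so (2,2) = 110.

92 107 74 113 / 77 110 95 104 / 119 80 101 86 / 98 89 116 83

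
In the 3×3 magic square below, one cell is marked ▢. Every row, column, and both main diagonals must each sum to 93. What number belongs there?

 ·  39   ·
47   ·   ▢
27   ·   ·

15

Column 1 needs 93; the known cells sum to 74, so (1,1) = 19.
Row 1 needs 93; the known cells sum to 58, so (1,3) = 35.
Anti-diagonal must total 93; the given cells sum to 62, so (2,2) = 31.
Using row 2: 47 + 31 + ? → (2,3) = 93 − 78 = 15.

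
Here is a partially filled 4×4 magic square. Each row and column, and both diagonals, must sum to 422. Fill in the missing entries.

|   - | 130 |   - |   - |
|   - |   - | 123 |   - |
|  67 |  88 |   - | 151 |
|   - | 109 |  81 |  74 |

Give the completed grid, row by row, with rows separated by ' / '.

137 130 102 53 / 60 95 123 144 / 67 88 116 151 / 158 109 81 74

Row 3: 67 + 88 + 151 + ? = 422, so (3,3) = 116.
Row 4: 109 + 81 + 74 + ? = 422, so (4,1) = 158.
Column 2: 130 + 88 + 109 + ? = 422, so (2,2) = 95.
Column 3 needs 422; the known cells sum to 320, so (1,3) = 102.
From main diagonal, 422 − (95 + 116 + 74) gives (1,1) = 137.
Anti-diagonal must total 422; the given cells sum to 369, so (1,4) = 53.
Column 1 needs 422; the known cells sum to 362, so (2,1) = 60.
The remaining cell in column 4 is (2,4) = 422 − 278 = 144.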